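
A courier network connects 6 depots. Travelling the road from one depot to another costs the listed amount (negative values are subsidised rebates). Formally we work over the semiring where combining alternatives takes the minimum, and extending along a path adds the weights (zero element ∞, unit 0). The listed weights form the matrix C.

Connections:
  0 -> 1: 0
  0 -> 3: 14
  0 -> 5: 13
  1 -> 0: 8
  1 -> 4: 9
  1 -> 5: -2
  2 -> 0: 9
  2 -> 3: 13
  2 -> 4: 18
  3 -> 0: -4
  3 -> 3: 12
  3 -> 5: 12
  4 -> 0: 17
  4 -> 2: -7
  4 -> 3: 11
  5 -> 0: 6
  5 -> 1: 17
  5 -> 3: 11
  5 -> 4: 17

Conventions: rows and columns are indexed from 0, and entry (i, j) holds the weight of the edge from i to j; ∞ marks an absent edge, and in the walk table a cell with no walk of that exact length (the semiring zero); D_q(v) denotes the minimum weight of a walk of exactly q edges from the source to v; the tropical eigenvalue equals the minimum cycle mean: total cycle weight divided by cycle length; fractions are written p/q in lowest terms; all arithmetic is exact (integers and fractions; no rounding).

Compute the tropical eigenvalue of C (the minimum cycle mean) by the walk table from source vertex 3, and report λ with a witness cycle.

q=0: [∞, ∞, ∞, 0, ∞, ∞]
q=1: [-4, ∞, ∞, 12, ∞, 12]
q=2: [8, -4, ∞, 10, 29, 9]
q=3: [4, 8, 22, 20, 5, -6]
q=4: [0, 4, -2, 5, 11, 6]
q=5: [1, 0, 4, 11, 13, 2]
q=6: [7, 1, 6, 13, 9, -2]
Optimal cycle mean attained by: cycle 0->1->5->3->0, total 0 + (-2) + 11 + (-4), length 4.
Answer: λ = 5/4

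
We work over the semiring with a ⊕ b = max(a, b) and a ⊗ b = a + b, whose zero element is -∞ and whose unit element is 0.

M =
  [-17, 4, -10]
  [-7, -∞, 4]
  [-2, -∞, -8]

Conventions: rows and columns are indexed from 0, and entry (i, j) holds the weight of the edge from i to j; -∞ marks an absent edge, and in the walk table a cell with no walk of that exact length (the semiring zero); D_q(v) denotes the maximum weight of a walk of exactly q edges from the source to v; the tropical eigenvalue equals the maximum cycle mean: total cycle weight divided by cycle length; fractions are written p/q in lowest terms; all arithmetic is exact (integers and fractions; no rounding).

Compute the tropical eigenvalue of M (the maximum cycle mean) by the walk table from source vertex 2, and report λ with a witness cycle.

q=0: [-∞, -∞, 0]
q=1: [-2, -∞, -8]
q=2: [-10, 2, -12]
q=3: [-5, -6, 6]
Optimal cycle mean attained by: cycle 0->1->2->0, total 4 + 4 + (-2), length 3.
Answer: λ = 2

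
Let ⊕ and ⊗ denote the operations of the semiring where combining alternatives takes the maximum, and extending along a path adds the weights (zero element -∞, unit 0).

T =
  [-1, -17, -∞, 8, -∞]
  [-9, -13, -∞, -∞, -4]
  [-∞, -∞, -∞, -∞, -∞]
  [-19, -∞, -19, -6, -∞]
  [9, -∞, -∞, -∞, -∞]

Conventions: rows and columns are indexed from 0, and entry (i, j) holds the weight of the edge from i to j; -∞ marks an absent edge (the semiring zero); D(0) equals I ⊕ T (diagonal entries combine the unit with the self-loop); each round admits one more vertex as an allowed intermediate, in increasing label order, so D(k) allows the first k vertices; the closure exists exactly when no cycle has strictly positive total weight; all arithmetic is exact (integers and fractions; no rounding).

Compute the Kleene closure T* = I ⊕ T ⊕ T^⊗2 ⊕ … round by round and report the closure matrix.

D(0):
  [0, -17, -∞, 8, -∞]
  [-9, 0, -∞, -∞, -4]
  [-∞, -∞, 0, -∞, -∞]
  [-19, -∞, -19, 0, -∞]
  [9, -∞, -∞, -∞, 0]
D(1):
  [0, -17, -∞, 8, -∞]
  [-9, 0, -∞, -1, -4]
  [-∞, -∞, 0, -∞, -∞]
  [-19, -36, -19, 0, -∞]
  [9, -8, -∞, 17, 0]
D(2):
  [0, -17, -∞, 8, -21]
  [-9, 0, -∞, -1, -4]
  [-∞, -∞, 0, -∞, -∞]
  [-19, -36, -19, 0, -40]
  [9, -8, -∞, 17, 0]
D(3):
  [0, -17, -∞, 8, -21]
  [-9, 0, -∞, -1, -4]
  [-∞, -∞, 0, -∞, -∞]
  [-19, -36, -19, 0, -40]
  [9, -8, -∞, 17, 0]
D(4):
  [0, -17, -11, 8, -21]
  [-9, 0, -20, -1, -4]
  [-∞, -∞, 0, -∞, -∞]
  [-19, -36, -19, 0, -40]
  [9, -8, -2, 17, 0]
D(5):
  [0, -17, -11, 8, -21]
  [5, 0, -6, 13, -4]
  [-∞, -∞, 0, -∞, -∞]
  [-19, -36, -19, 0, -40]
  [9, -8, -2, 17, 0]
Answer: T* = [[0, -17, -11, 8, -21], [5, 0, -6, 13, -4], [-∞, -∞, 0, -∞, -∞], [-19, -36, -19, 0, -40], [9, -8, -2, 17, 0]]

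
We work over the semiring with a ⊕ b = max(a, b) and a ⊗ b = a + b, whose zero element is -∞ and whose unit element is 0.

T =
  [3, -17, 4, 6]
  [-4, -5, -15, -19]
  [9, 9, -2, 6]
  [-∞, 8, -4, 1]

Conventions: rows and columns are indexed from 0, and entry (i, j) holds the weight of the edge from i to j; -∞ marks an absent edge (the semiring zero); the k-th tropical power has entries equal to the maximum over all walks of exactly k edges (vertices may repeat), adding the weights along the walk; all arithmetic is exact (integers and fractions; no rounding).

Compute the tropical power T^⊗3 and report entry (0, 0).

T^⊗2:
  [13, 14, 7, 10]
  [-1, -6, 0, 2]
  [12, 14, 13, 15]
  [5, 9, -3, 2]
T^⊗3:
  [16, 18, 17, 19]
  [9, 10, 3, 6]
  [22, 23, 16, 19]
  [8, 10, 9, 11]
Key observation: the optimum is the walk 0->0->2->0, with weight 3 + 4 + 9 = 16.
Optimal value attained by: walk 0->0->2->0.
Answer: (T^⊗3)[0][0] = 16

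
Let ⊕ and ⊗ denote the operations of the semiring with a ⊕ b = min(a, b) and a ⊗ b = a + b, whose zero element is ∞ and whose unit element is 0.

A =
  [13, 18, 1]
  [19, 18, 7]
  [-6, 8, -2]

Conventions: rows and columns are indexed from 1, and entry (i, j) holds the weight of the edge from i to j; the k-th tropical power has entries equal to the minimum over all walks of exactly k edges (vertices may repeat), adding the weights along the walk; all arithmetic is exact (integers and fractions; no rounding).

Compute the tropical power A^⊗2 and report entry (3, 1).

A^⊗2:
  [-5, 9, -1]
  [1, 15, 5]
  [-8, 6, -5]
Key observation: the optimum is the walk 3->3->1, with weight (-2) + (-6) = -8.
Optimal value attained by: walk 3->3->1.
Answer: (A^⊗2)[3][1] = -8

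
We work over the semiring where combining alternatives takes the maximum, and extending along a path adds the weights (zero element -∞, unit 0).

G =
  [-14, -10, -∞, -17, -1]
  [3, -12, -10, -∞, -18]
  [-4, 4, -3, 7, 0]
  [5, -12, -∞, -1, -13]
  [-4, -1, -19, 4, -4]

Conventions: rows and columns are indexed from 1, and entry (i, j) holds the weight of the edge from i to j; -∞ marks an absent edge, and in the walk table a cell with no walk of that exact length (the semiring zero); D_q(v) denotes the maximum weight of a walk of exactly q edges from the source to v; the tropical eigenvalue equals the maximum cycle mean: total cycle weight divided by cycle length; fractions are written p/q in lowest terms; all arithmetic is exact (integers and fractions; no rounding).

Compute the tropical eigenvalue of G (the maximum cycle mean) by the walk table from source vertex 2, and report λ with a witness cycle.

q=0: [-∞, 0, -∞, -∞, -∞]
q=1: [3, -12, -10, -∞, -18]
q=2: [-9, -6, -13, -3, 2]
q=3: [2, 1, -16, 6, -2]
q=4: [11, -3, -9, 5, 1]
q=5: [10, 1, -12, 5, 10]
Optimal cycle mean attained by: cycle 1->5->4->1, total (-1) + 4 + 5, length 3.
Answer: λ = 8/3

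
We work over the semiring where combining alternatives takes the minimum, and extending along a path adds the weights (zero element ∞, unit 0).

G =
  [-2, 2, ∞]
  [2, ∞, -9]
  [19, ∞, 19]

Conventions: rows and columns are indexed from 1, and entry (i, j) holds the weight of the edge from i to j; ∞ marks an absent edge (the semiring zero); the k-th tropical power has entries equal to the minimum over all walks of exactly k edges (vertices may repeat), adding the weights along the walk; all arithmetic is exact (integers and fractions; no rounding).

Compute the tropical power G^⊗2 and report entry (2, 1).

G^⊗2:
  [-4, 0, -7]
  [0, 4, 10]
  [17, 21, 38]
Key observation: the optimum is the walk 2->1->1, with weight 2 + (-2) = 0.
Optimal value attained by: walk 2->1->1.
Answer: (G^⊗2)[2][1] = 0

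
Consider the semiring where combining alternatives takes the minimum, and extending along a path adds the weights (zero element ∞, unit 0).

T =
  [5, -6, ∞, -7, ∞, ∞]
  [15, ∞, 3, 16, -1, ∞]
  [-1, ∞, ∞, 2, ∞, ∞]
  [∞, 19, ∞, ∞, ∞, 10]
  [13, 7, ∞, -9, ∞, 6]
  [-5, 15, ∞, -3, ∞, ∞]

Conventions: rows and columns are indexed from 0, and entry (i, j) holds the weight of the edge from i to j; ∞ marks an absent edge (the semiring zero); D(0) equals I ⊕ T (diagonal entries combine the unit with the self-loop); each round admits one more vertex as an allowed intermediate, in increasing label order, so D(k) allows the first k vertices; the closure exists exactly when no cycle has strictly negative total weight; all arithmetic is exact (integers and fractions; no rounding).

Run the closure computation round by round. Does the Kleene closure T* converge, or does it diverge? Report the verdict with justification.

D(0):
  [0, -6, ∞, -7, ∞, ∞]
  [15, 0, 3, 16, -1, ∞]
  [-1, ∞, 0, 2, ∞, ∞]
  [∞, 19, ∞, 0, ∞, 10]
  [13, 7, ∞, -9, 0, 6]
  [-5, 15, ∞, -3, ∞, 0]
D(1):
  [0, -6, ∞, -7, ∞, ∞]
  [15, 0, 3, 8, -1, ∞]
  [-1, -7, 0, -8, ∞, ∞]
  [∞, 19, ∞, 0, ∞, 10]
  [13, 7, ∞, -9, 0, 6]
  [-5, -11, ∞, -12, ∞, 0]
Detection: at round 2, diagonal entry (2, 2) turns strictly negative.
Key observation: the cycle 2->0->1->2 has total weight (-1) + (-6) + 3, which is strictly negative.
Answer: DIVERGES — negative cycle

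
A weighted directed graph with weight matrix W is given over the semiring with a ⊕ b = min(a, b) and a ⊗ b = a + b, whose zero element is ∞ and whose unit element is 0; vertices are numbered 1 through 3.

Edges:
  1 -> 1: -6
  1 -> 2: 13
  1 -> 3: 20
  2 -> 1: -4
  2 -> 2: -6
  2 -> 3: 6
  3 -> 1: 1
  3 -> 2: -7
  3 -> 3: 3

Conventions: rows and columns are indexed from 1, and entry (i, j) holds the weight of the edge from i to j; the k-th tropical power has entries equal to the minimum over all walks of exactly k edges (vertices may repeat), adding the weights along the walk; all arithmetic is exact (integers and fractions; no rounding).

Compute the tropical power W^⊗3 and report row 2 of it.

W^⊗2:
  [-12, 7, 14]
  [-10, -12, 0]
  [-11, -13, -1]
W^⊗3:
  [-18, 1, 8]
  [-16, -18, -6]
  [-17, -19, -7]
Answer: row 2 of W^⊗3 = [-16, -18, -6]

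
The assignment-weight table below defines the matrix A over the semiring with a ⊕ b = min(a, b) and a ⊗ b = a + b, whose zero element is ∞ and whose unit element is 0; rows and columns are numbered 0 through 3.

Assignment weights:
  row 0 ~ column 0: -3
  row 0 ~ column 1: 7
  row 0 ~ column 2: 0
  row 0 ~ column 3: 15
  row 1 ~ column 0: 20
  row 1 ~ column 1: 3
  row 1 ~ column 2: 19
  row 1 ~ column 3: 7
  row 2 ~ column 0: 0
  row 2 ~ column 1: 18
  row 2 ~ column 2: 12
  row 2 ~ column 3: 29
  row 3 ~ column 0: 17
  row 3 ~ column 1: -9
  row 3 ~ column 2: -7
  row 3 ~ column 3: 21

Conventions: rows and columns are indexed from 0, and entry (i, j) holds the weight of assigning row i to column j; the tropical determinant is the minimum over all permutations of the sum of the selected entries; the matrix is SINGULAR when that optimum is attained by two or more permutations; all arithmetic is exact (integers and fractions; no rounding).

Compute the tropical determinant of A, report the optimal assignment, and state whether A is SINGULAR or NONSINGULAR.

σ = (0, 1, 2, 3): (-3) + 3 + 12 + 21 = 33
σ = (0, 1, 3, 2): (-3) + 3 + 29 + (-7) = 22
σ = (0, 2, 1, 3): (-3) + 19 + 18 + 21 = 55
σ = (0, 2, 3, 1): (-3) + 19 + 29 + (-9) = 36
σ = (0, 3, 1, 2): (-3) + 7 + 18 + (-7) = 15
σ = (0, 3, 2, 1): (-3) + 7 + 12 + (-9) = 7
σ = (1, 0, 2, 3): 7 + 20 + 12 + 21 = 60
σ = (1, 0, 3, 2): 7 + 20 + 29 + (-7) = 49
σ = (1, 2, 0, 3): 7 + 19 + 0 + 21 = 47
σ = (1, 2, 3, 0): 7 + 19 + 29 + 17 = 72
σ = (1, 3, 0, 2): 7 + 7 + 0 + (-7) = 7
σ = (1, 3, 2, 0): 7 + 7 + 12 + 17 = 43
σ = (2, 0, 1, 3): 0 + 20 + 18 + 21 = 59
σ = (2, 0, 3, 1): 0 + 20 + 29 + (-9) = 40
σ = (2, 1, 0, 3): 0 + 3 + 0 + 21 = 24
σ = (2, 1, 3, 0): 0 + 3 + 29 + 17 = 49
σ = (2, 3, 0, 1): 0 + 7 + 0 + (-9) = -2
σ = (2, 3, 1, 0): 0 + 7 + 18 + 17 = 42
σ = (3, 0, 1, 2): 15 + 20 + 18 + (-7) = 46
σ = (3, 0, 2, 1): 15 + 20 + 12 + (-9) = 38
σ = (3, 1, 0, 2): 15 + 3 + 0 + (-7) = 11
σ = (3, 1, 2, 0): 15 + 3 + 12 + 17 = 47
σ = (3, 2, 0, 1): 15 + 19 + 0 + (-9) = 25
σ = (3, 2, 1, 0): 15 + 19 + 18 + 17 = 69
Optimal value attained by: σ = (2, 3, 0, 1).
Answer: det⊕(A) = -2; verdict: NONSINGULAR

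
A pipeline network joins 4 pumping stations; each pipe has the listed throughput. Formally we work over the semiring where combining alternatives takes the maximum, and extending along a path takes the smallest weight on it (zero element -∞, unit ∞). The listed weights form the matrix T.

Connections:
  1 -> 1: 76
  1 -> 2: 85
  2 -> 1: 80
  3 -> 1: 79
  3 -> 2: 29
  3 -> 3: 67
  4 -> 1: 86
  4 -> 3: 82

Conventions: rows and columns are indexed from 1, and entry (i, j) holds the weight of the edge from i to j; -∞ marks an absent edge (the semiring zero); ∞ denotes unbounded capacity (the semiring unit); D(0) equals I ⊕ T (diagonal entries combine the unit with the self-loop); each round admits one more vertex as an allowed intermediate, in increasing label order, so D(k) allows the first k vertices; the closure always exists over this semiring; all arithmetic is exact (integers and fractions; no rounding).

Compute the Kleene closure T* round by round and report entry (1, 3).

D(0):
  [∞, 85, -∞, -∞]
  [80, ∞, -∞, -∞]
  [79, 29, ∞, -∞]
  [86, -∞, 82, ∞]
D(1):
  [∞, 85, -∞, -∞]
  [80, ∞, -∞, -∞]
  [79, 79, ∞, -∞]
  [86, 85, 82, ∞]
D(2):
  [∞, 85, -∞, -∞]
  [80, ∞, -∞, -∞]
  [79, 79, ∞, -∞]
  [86, 85, 82, ∞]
D(3):
  [∞, 85, -∞, -∞]
  [80, ∞, -∞, -∞]
  [79, 79, ∞, -∞]
  [86, 85, 82, ∞]
D(4):
  [∞, 85, -∞, -∞]
  [80, ∞, -∞, -∞]
  [79, 79, ∞, -∞]
  [86, 85, 82, ∞]
Answer: T*[1][3] = -∞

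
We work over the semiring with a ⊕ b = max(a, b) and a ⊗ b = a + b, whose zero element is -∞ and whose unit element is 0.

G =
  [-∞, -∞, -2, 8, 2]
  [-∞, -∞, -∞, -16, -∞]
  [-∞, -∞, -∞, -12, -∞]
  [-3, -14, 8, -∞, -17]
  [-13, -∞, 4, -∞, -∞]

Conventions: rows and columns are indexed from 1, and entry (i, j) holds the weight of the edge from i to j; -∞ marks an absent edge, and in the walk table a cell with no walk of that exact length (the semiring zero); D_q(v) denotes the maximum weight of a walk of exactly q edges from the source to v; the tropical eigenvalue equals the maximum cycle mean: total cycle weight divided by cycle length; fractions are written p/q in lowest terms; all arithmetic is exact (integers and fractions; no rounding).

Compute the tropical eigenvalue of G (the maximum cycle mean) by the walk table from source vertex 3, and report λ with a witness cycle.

q=0: [-∞, -∞, 0, -∞, -∞]
q=1: [-∞, -∞, -∞, -12, -∞]
q=2: [-15, -26, -4, -∞, -29]
q=3: [-42, -∞, -17, -7, -13]
q=4: [-10, -21, 1, -29, -24]
q=5: [-32, -43, -12, -2, -8]
Optimal cycle mean attained by: cycle 1->4->1, total 8 + (-3), length 2.
Answer: λ = 5/2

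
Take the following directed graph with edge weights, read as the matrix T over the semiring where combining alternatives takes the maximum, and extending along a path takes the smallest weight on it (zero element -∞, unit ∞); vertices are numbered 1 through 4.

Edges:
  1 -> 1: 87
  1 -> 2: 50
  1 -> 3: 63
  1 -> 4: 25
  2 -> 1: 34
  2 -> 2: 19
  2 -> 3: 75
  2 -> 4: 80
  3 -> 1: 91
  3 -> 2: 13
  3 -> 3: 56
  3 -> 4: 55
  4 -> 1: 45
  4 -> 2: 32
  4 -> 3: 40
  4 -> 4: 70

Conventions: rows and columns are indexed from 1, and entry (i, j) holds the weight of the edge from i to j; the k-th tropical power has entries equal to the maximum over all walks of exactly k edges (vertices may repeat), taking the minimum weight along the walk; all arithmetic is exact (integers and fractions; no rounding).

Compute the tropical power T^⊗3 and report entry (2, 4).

T^⊗2:
  [87, 50, 63, 55]
  [75, 34, 56, 70]
  [87, 50, 63, 55]
  [45, 45, 45, 70]
T^⊗3:
  [87, 50, 63, 55]
  [75, 50, 63, 70]
  [87, 50, 63, 55]
  [45, 45, 45, 70]
Key observation: the optimum is the walk 2->4->4->4, with weight 80 min 70 min 70 = 70.
Optimal value attained by: walk 2->4->4->4.
Answer: (T^⊗3)[2][4] = 70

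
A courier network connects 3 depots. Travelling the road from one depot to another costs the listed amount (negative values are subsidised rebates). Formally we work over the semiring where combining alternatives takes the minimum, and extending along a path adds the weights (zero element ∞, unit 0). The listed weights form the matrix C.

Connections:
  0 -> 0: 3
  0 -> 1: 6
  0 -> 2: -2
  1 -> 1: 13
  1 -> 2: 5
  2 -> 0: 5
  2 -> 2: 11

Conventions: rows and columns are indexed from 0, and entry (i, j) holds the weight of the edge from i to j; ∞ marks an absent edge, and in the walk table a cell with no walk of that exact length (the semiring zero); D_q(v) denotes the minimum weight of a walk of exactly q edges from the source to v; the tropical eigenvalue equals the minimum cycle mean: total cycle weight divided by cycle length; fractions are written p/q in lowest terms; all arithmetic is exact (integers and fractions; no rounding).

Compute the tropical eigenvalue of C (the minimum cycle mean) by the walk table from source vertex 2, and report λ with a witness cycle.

q=0: [∞, ∞, 0]
q=1: [5, ∞, 11]
q=2: [8, 11, 3]
q=3: [8, 14, 6]
Optimal cycle mean attained by: cycle 0->2->0, total (-2) + 5, length 2.
Answer: λ = 3/2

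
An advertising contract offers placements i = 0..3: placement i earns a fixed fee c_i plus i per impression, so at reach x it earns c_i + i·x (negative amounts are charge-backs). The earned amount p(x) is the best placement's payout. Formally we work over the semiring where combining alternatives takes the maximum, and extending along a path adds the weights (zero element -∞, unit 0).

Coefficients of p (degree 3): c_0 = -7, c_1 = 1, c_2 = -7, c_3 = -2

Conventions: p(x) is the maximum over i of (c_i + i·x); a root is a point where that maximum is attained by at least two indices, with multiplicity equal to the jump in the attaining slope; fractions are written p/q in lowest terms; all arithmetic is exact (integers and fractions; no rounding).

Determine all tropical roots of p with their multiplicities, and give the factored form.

hull edge (i=0, c=-7) to (i=1, c=1): slope 8, span 1
hull edge (i=1, c=1) to (i=3, c=-2): slope -3/2, span 2
Factored form: p(x) = -2 ⊗ (x ⊕ (-8)) ⊗ (x ⊕ 3/2) ⊗ (x ⊕ 3/2)
Answer: roots = -8 (mult 1), 3/2 (mult 2)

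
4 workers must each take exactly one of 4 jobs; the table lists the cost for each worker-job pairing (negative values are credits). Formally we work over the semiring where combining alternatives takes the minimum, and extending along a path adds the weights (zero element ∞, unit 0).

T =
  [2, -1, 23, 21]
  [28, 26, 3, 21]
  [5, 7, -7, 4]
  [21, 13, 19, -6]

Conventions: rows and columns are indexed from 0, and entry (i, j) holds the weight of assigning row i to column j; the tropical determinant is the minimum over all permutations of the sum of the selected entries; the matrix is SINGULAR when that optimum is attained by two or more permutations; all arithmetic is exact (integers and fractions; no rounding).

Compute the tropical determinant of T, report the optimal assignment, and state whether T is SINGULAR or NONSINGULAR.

σ = (0, 1, 2, 3): 2 + 26 + (-7) + (-6) = 15
σ = (0, 1, 3, 2): 2 + 26 + 4 + 19 = 51
σ = (0, 2, 1, 3): 2 + 3 + 7 + (-6) = 6
σ = (0, 2, 3, 1): 2 + 3 + 4 + 13 = 22
σ = (0, 3, 1, 2): 2 + 21 + 7 + 19 = 49
σ = (0, 3, 2, 1): 2 + 21 + (-7) + 13 = 29
σ = (1, 0, 2, 3): (-1) + 28 + (-7) + (-6) = 14
σ = (1, 0, 3, 2): (-1) + 28 + 4 + 19 = 50
σ = (1, 2, 0, 3): (-1) + 3 + 5 + (-6) = 1
σ = (1, 2, 3, 0): (-1) + 3 + 4 + 21 = 27
σ = (1, 3, 0, 2): (-1) + 21 + 5 + 19 = 44
σ = (1, 3, 2, 0): (-1) + 21 + (-7) + 21 = 34
σ = (2, 0, 1, 3): 23 + 28 + 7 + (-6) = 52
σ = (2, 0, 3, 1): 23 + 28 + 4 + 13 = 68
σ = (2, 1, 0, 3): 23 + 26 + 5 + (-6) = 48
σ = (2, 1, 3, 0): 23 + 26 + 4 + 21 = 74
σ = (2, 3, 0, 1): 23 + 21 + 5 + 13 = 62
σ = (2, 3, 1, 0): 23 + 21 + 7 + 21 = 72
σ = (3, 0, 1, 2): 21 + 28 + 7 + 19 = 75
σ = (3, 0, 2, 1): 21 + 28 + (-7) + 13 = 55
σ = (3, 1, 0, 2): 21 + 26 + 5 + 19 = 71
σ = (3, 1, 2, 0): 21 + 26 + (-7) + 21 = 61
σ = (3, 2, 0, 1): 21 + 3 + 5 + 13 = 42
σ = (3, 2, 1, 0): 21 + 3 + 7 + 21 = 52
Optimal value attained by: σ = (1, 2, 0, 3).
Answer: det⊕(T) = 1; verdict: NONSINGULAR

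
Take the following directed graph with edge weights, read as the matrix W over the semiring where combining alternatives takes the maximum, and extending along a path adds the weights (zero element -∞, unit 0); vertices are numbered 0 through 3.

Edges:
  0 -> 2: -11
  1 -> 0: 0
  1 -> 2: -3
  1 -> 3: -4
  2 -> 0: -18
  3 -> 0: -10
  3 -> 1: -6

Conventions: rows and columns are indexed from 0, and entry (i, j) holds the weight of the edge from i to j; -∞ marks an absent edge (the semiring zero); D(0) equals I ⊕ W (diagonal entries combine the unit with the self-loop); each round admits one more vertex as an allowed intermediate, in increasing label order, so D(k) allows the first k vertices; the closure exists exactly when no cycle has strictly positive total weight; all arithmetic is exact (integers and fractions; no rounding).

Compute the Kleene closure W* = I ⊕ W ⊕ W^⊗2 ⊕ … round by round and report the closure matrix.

D(0):
  [0, -∞, -11, -∞]
  [0, 0, -3, -4]
  [-18, -∞, 0, -∞]
  [-10, -6, -∞, 0]
D(1):
  [0, -∞, -11, -∞]
  [0, 0, -3, -4]
  [-18, -∞, 0, -∞]
  [-10, -6, -21, 0]
D(2):
  [0, -∞, -11, -∞]
  [0, 0, -3, -4]
  [-18, -∞, 0, -∞]
  [-6, -6, -9, 0]
D(3):
  [0, -∞, -11, -∞]
  [0, 0, -3, -4]
  [-18, -∞, 0, -∞]
  [-6, -6, -9, 0]
D(4):
  [0, -∞, -11, -∞]
  [0, 0, -3, -4]
  [-18, -∞, 0, -∞]
  [-6, -6, -9, 0]
Answer: W* = [[0, -∞, -11, -∞], [0, 0, -3, -4], [-18, -∞, 0, -∞], [-6, -6, -9, 0]]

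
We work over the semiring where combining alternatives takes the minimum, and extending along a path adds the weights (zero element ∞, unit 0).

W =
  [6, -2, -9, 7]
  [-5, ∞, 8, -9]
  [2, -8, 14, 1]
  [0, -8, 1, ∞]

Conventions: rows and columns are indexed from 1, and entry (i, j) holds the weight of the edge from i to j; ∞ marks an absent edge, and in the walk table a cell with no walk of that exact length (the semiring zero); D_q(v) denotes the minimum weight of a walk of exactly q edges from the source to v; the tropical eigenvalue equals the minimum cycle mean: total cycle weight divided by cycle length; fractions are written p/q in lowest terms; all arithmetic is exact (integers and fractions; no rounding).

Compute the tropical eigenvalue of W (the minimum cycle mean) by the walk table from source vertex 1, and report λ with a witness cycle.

q=0: [0, ∞, ∞, ∞]
q=1: [6, -2, -9, 7]
q=2: [-7, -17, -3, -11]
q=3: [-22, -19, -16, -26]
q=4: [-26, -34, -31, -28]
Optimal cycle mean attained by: cycle 2->4->2, total (-9) + (-8), length 2.
Answer: λ = -17/2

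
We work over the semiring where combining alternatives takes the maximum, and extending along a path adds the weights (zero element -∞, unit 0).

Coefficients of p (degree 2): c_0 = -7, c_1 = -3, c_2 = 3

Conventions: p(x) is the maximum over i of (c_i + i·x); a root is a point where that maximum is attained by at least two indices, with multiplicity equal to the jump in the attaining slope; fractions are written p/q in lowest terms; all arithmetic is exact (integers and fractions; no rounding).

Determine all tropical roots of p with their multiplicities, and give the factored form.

hull edge (i=0, c=-7) to (i=2, c=3): slope 5, span 2
Factored form: p(x) = 3 ⊗ (x ⊕ (-5)) ⊗ (x ⊕ (-5))
Answer: roots = -5 (mult 2)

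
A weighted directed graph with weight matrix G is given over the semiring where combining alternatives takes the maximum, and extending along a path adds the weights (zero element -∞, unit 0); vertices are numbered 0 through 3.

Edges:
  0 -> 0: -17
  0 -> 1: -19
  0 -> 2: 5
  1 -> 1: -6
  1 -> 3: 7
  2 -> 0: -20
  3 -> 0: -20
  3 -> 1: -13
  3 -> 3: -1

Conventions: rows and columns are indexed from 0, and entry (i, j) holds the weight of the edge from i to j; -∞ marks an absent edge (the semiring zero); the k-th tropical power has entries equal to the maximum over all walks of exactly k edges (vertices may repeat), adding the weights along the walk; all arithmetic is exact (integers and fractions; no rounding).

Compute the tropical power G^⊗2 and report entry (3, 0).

G^⊗2:
  [-15, -25, -12, -12]
  [-13, -6, -∞, 6]
  [-37, -39, -15, -∞]
  [-21, -14, -15, -2]
Key observation: the optimum is the walk 3->3->0, with weight (-1) + (-20) = -21.
Optimal value attained by: walk 3->3->0.
Answer: (G^⊗2)[3][0] = -21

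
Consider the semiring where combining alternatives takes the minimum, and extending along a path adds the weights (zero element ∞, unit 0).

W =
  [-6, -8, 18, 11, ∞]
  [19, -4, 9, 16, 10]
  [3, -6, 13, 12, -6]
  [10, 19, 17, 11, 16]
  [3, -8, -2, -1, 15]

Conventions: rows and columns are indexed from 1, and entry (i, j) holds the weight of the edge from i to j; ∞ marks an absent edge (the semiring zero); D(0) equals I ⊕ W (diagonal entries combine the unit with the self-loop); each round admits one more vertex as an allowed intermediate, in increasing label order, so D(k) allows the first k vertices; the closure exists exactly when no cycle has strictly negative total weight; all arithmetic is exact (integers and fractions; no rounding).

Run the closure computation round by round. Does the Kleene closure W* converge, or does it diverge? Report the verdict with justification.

Detection: at round 0, diagonal entry (1, 1) turns strictly negative.
Key observation: the cycle 1->1 has total weight (-6), which is strictly negative.
Answer: DIVERGES — negative cycle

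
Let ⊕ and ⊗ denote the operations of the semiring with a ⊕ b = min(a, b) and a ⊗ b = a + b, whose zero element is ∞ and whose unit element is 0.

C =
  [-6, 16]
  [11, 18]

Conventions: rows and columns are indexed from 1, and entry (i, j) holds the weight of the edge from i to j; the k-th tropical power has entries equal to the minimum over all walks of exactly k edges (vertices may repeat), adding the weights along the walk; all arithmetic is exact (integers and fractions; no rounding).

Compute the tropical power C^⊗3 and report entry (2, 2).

C^⊗2:
  [-12, 10]
  [5, 27]
C^⊗3:
  [-18, 4]
  [-1, 21]
Key observation: the optimum is the walk 2->1->1->2, with weight 11 + (-6) + 16 = 21.
Optimal value attained by: walk 2->1->1->2.
Answer: (C^⊗3)[2][2] = 21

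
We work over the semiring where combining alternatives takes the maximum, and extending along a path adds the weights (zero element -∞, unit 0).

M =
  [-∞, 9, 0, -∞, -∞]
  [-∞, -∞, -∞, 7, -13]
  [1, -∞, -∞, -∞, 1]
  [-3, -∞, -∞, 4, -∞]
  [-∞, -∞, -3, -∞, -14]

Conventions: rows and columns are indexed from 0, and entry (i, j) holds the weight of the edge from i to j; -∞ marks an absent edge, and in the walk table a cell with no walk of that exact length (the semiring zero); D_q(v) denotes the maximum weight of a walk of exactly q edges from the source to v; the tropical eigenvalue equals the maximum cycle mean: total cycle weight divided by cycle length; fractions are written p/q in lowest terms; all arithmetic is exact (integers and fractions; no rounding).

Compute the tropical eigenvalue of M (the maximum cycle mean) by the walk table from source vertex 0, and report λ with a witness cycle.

q=0: [0, -∞, -∞, -∞, -∞]
q=1: [-∞, 9, 0, -∞, -∞]
q=2: [1, -∞, -∞, 16, 1]
q=3: [13, 10, 1, 20, -13]
q=4: [17, 22, 13, 24, 2]
q=5: [21, 26, 17, 29, 14]
Optimal cycle mean attained by: cycle 0->1->3->0, total 9 + 7 + (-3), length 3.
Answer: λ = 13/3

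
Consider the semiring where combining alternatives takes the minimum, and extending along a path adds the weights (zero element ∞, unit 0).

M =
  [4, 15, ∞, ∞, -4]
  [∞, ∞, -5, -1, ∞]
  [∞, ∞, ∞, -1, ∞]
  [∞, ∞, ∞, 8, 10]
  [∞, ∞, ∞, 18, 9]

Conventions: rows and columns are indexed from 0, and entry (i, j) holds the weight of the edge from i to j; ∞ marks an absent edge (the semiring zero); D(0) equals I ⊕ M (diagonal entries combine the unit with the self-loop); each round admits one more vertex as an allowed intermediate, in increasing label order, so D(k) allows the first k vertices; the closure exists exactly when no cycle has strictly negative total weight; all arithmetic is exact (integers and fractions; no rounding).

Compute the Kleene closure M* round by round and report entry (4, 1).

D(0):
  [0, 15, ∞, ∞, -4]
  [∞, 0, -5, -1, ∞]
  [∞, ∞, 0, -1, ∞]
  [∞, ∞, ∞, 0, 10]
  [∞, ∞, ∞, 18, 0]
D(1):
  [0, 15, ∞, ∞, -4]
  [∞, 0, -5, -1, ∞]
  [∞, ∞, 0, -1, ∞]
  [∞, ∞, ∞, 0, 10]
  [∞, ∞, ∞, 18, 0]
D(2):
  [0, 15, 10, 14, -4]
  [∞, 0, -5, -1, ∞]
  [∞, ∞, 0, -1, ∞]
  [∞, ∞, ∞, 0, 10]
  [∞, ∞, ∞, 18, 0]
D(3):
  [0, 15, 10, 9, -4]
  [∞, 0, -5, -6, ∞]
  [∞, ∞, 0, -1, ∞]
  [∞, ∞, ∞, 0, 10]
  [∞, ∞, ∞, 18, 0]
D(4):
  [0, 15, 10, 9, -4]
  [∞, 0, -5, -6, 4]
  [∞, ∞, 0, -1, 9]
  [∞, ∞, ∞, 0, 10]
  [∞, ∞, ∞, 18, 0]
D(5):
  [0, 15, 10, 9, -4]
  [∞, 0, -5, -6, 4]
  [∞, ∞, 0, -1, 9]
  [∞, ∞, ∞, 0, 10]
  [∞, ∞, ∞, 18, 0]
Answer: M*[4][1] = ∞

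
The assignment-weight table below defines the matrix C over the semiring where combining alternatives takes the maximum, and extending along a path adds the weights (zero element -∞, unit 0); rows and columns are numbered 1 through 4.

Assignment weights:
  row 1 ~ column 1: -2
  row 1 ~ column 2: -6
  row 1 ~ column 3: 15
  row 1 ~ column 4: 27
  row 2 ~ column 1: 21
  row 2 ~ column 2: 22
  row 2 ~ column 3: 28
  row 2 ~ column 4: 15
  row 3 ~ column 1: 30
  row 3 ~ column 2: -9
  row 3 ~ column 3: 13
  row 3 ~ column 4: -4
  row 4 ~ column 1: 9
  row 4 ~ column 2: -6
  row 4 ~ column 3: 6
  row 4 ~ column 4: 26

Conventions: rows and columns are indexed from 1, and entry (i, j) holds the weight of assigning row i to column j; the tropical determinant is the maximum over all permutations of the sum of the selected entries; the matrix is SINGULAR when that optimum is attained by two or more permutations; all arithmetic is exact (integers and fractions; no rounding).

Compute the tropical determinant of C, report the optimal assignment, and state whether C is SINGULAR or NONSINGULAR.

σ = (1, 2, 3, 4): (-2) + 22 + 13 + 26 = 59
σ = (1, 2, 4, 3): (-2) + 22 + (-4) + 6 = 22
σ = (1, 3, 2, 4): (-2) + 28 + (-9) + 26 = 43
σ = (1, 3, 4, 2): (-2) + 28 + (-4) + (-6) = 16
σ = (1, 4, 2, 3): (-2) + 15 + (-9) + 6 = 10
σ = (1, 4, 3, 2): (-2) + 15 + 13 + (-6) = 20
σ = (2, 1, 3, 4): (-6) + 21 + 13 + 26 = 54
σ = (2, 1, 4, 3): (-6) + 21 + (-4) + 6 = 17
σ = (2, 3, 1, 4): (-6) + 28 + 30 + 26 = 78
σ = (2, 3, 4, 1): (-6) + 28 + (-4) + 9 = 27
σ = (2, 4, 1, 3): (-6) + 15 + 30 + 6 = 45
σ = (2, 4, 3, 1): (-6) + 15 + 13 + 9 = 31
σ = (3, 1, 2, 4): 15 + 21 + (-9) + 26 = 53
σ = (3, 1, 4, 2): 15 + 21 + (-4) + (-6) = 26
σ = (3, 2, 1, 4): 15 + 22 + 30 + 26 = 93
σ = (3, 2, 4, 1): 15 + 22 + (-4) + 9 = 42
σ = (3, 4, 1, 2): 15 + 15 + 30 + (-6) = 54
σ = (3, 4, 2, 1): 15 + 15 + (-9) + 9 = 30
σ = (4, 1, 2, 3): 27 + 21 + (-9) + 6 = 45
σ = (4, 1, 3, 2): 27 + 21 + 13 + (-6) = 55
σ = (4, 2, 1, 3): 27 + 22 + 30 + 6 = 85
σ = (4, 2, 3, 1): 27 + 22 + 13 + 9 = 71
σ = (4, 3, 1, 2): 27 + 28 + 30 + (-6) = 79
σ = (4, 3, 2, 1): 27 + 28 + (-9) + 9 = 55
Optimal value attained by: σ = (3, 2, 1, 4).
Answer: det⊕(C) = 93; verdict: NONSINGULAR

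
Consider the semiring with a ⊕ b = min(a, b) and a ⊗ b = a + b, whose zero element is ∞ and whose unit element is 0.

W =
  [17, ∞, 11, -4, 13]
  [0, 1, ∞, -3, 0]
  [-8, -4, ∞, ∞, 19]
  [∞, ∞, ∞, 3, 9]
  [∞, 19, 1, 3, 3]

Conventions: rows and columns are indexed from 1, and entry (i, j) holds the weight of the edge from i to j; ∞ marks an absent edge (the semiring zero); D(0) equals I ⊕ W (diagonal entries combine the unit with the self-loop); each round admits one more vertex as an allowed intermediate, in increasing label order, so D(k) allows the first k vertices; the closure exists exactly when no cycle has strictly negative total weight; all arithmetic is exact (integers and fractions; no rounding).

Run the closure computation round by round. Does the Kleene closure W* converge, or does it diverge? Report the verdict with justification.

D(0):
  [0, ∞, 11, -4, 13]
  [0, 0, ∞, -3, 0]
  [-8, -4, 0, ∞, 19]
  [∞, ∞, ∞, 0, 9]
  [∞, 19, 1, 3, 0]
D(1):
  [0, ∞, 11, -4, 13]
  [0, 0, 11, -4, 0]
  [-8, -4, 0, -12, 5]
  [∞, ∞, ∞, 0, 9]
  [∞, 19, 1, 3, 0]
D(2):
  [0, ∞, 11, -4, 13]
  [0, 0, 11, -4, 0]
  [-8, -4, 0, -12, -4]
  [∞, ∞, ∞, 0, 9]
  [19, 19, 1, 3, 0]
Detection: at round 3, diagonal entry (5, 5) turns strictly negative.
Key observation: the cycle 5->3->2->5 has total weight 1 + (-4) + 0, which is strictly negative.
Answer: DIVERGES — negative cycle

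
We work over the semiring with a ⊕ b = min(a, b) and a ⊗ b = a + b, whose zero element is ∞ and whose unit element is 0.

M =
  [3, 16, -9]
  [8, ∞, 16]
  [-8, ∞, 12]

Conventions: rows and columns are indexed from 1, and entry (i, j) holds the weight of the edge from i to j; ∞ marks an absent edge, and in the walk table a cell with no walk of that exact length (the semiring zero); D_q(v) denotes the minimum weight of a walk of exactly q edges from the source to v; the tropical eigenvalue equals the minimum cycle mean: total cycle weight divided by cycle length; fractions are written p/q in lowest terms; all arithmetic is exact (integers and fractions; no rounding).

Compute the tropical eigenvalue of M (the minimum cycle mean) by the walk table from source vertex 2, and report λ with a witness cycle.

q=0: [∞, 0, ∞]
q=1: [8, ∞, 16]
q=2: [8, 24, -1]
q=3: [-9, 24, -1]
Optimal cycle mean attained by: cycle 1->3->1, total (-9) + (-8), length 2.
Answer: λ = -17/2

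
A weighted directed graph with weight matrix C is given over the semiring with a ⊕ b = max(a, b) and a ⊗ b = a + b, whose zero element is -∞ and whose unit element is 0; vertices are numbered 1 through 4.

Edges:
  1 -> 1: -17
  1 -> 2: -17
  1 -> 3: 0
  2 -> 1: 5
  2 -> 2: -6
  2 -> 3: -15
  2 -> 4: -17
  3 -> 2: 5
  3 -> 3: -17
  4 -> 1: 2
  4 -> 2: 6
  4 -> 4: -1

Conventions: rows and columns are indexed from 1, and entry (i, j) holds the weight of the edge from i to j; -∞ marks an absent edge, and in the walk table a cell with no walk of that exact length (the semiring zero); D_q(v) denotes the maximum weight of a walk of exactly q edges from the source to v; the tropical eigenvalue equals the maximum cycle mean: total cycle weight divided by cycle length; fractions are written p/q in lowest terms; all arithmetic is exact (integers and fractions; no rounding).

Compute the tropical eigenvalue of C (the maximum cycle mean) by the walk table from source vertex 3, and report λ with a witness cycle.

q=0: [-∞, -∞, 0, -∞]
q=1: [-∞, 5, -17, -∞]
q=2: [10, -1, -10, -12]
q=3: [4, -5, 10, -13]
q=4: [0, 15, 4, -14]
Optimal cycle mean attained by: cycle 1->3->2->1, total 0 + 5 + 5, length 3.
Answer: λ = 10/3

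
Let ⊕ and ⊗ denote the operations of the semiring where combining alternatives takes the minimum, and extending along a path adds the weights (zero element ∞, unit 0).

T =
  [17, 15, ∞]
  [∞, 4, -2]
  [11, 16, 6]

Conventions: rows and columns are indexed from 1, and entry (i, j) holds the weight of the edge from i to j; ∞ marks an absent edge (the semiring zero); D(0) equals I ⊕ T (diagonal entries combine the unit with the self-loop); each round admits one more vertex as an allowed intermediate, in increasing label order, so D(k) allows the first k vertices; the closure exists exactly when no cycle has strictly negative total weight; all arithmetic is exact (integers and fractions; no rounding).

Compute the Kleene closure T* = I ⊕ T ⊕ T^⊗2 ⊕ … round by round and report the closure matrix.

D(0):
  [0, 15, ∞]
  [∞, 0, -2]
  [11, 16, 0]
D(1):
  [0, 15, ∞]
  [∞, 0, -2]
  [11, 16, 0]
D(2):
  [0, 15, 13]
  [∞, 0, -2]
  [11, 16, 0]
D(3):
  [0, 15, 13]
  [9, 0, -2]
  [11, 16, 0]
Answer: T* = [[0, 15, 13], [9, 0, -2], [11, 16, 0]]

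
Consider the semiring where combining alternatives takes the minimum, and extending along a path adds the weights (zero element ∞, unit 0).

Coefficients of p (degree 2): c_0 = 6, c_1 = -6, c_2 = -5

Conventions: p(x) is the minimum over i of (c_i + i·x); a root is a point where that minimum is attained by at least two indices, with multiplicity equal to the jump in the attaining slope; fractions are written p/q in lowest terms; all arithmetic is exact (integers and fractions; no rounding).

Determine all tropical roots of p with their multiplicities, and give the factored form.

hull edge (i=0, c=6) to (i=1, c=-6): slope -12, span 1
hull edge (i=1, c=-6) to (i=2, c=-5): slope 1, span 1
Factored form: p(x) = -5 ⊗ (x ⊕ (-1)) ⊗ (x ⊕ 12)
Answer: roots = -1 (mult 1), 12 (mult 1)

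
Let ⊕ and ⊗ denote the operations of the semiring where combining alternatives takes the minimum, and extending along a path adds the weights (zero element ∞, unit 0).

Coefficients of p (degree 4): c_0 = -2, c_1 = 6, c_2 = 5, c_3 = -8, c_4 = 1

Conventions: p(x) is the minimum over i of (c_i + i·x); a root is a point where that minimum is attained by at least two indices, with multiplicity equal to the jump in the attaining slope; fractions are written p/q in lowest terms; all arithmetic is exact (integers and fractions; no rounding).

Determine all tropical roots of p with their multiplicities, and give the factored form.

hull edge (i=0, c=-2) to (i=3, c=-8): slope -2, span 3
hull edge (i=3, c=-8) to (i=4, c=1): slope 9, span 1
Factored form: p(x) = 1 ⊗ (x ⊕ (-9)) ⊗ (x ⊕ 2) ⊗ (x ⊕ 2) ⊗ (x ⊕ 2)
Answer: roots = -9 (mult 1), 2 (mult 3)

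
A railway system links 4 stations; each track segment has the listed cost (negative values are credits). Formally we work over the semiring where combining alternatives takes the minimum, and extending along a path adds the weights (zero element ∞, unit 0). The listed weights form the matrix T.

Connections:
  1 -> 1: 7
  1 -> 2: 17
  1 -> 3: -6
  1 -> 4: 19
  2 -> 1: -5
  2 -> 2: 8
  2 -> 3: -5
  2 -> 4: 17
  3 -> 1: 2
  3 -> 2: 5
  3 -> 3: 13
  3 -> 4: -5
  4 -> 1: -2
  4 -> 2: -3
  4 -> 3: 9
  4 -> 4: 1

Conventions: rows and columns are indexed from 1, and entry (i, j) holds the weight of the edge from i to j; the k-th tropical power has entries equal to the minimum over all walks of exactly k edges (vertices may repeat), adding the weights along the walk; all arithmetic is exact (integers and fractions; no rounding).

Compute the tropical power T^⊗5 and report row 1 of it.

T^⊗2:
  [-4, -1, 1, -11]
  [-3, 0, -11, -10]
  [-7, -8, -4, -4]
  [-8, -2, -8, 2]
T^⊗3:
  [-13, -14, -10, -10]
  [-12, -13, -9, -16]
  [-13, -7, -13, -9]
  [-7, -3, -14, -13]
T^⊗4:
  [-19, -13, -19, -15]
  [-18, -19, -18, -15]
  [-12, -12, -19, -18]
  [-15, -16, -13, -19]
T^⊗5:
  [-18, -18, -25, -24]
  [-24, -18, -24, -23]
  [-20, -21, -18, -24]
  [-21, -22, -21, -18]
Answer: row 1 of T^⊗5 = [-18, -18, -25, -24]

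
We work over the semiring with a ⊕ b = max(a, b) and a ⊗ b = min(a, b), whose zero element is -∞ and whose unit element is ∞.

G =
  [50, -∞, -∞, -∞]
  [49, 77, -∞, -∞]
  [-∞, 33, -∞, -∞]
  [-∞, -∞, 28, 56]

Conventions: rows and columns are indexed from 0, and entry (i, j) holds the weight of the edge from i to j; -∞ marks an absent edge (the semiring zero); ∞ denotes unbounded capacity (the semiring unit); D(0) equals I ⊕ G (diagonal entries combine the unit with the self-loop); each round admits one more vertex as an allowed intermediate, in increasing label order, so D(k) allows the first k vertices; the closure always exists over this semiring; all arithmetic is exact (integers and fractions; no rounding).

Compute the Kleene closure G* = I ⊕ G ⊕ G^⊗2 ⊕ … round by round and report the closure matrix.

D(0):
  [∞, -∞, -∞, -∞]
  [49, ∞, -∞, -∞]
  [-∞, 33, ∞, -∞]
  [-∞, -∞, 28, ∞]
D(1):
  [∞, -∞, -∞, -∞]
  [49, ∞, -∞, -∞]
  [-∞, 33, ∞, -∞]
  [-∞, -∞, 28, ∞]
D(2):
  [∞, -∞, -∞, -∞]
  [49, ∞, -∞, -∞]
  [33, 33, ∞, -∞]
  [-∞, -∞, 28, ∞]
D(3):
  [∞, -∞, -∞, -∞]
  [49, ∞, -∞, -∞]
  [33, 33, ∞, -∞]
  [28, 28, 28, ∞]
D(4):
  [∞, -∞, -∞, -∞]
  [49, ∞, -∞, -∞]
  [33, 33, ∞, -∞]
  [28, 28, 28, ∞]
Answer: G* = [[∞, -∞, -∞, -∞], [49, ∞, -∞, -∞], [33, 33, ∞, -∞], [28, 28, 28, ∞]]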